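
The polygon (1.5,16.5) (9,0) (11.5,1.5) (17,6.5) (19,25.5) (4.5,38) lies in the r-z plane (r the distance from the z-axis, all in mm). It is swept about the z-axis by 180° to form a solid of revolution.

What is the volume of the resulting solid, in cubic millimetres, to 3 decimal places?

Volume = 13432.927 mm³

Profile (r,z), 6 vertices: (1.5,16.5) (9,0) (11.5,1.5) (17,6.5) (19,25.5) (4.5,38)
edge 0: (1.5,16.5)→(9,0)  cross = 1.5·0 − 9·16.5 = -148.5000; (r_i+r_j)·cross = 10.5·-148.5000 = -1559.2500
edge 1: (9,0)→(11.5,1.5)  cross = 9·1.5 − 11.5·0 = 13.5000; (r_i+r_j)·cross = 20.5·13.5000 = 276.7500
edge 2: (11.5,1.5)→(17,6.5)  cross = 11.5·6.5 − 17·1.5 = 49.2500; (r_i+r_j)·cross = 28.5·49.2500 = 1403.6250
edge 3: (17,6.5)→(19,25.5)  cross = 17·25.5 − 19·6.5 = 310.0000; (r_i+r_j)·cross = 36·310.0000 = 11160.0000
edge 4: (19,25.5)→(4.5,38)  cross = 19·38 − 4.5·25.5 = 607.2500; (r_i+r_j)·cross = 23.5·607.2500 = 14270.3750
edge 5: (4.5,38)→(1.5,16.5)  cross = 4.5·16.5 − 1.5·38 = 17.2500; (r_i+r_j)·cross = 6·17.2500 = 103.5000
Σcross = 848.7500 → A = |Σcross|/2 = 424.3750 mm²
Σ(r_i+r_j)·cross = 25655.0000 → first moment M = |Σ|/6 = 4275.8333
R_c = M/A = 4275.8333/424.3750 = 10.0756 mm
θ = 180° = 3.141593 rad
V = θ·R_c·A = 3.141593·10.0756·424.3750 = 13432.927 mm³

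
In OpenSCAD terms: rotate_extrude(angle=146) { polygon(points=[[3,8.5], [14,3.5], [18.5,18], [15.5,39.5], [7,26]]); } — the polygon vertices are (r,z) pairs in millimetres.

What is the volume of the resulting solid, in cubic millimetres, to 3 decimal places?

Profile (r,z), 5 vertices: (3,8.5) (14,3.5) (18.5,18) (15.5,39.5) (7,26)
edge 0: (3,8.5)→(14,3.5)  cross = 3·3.5 − 14·8.5 = -108.5000; (r_i+r_j)·cross = 17·-108.5000 = -1844.5000
edge 1: (14,3.5)→(18.5,18)  cross = 14·18 − 18.5·3.5 = 187.2500; (r_i+r_j)·cross = 32.5·187.2500 = 6085.6250
edge 2: (18.5,18)→(15.5,39.5)  cross = 18.5·39.5 − 15.5·18 = 451.7500; (r_i+r_j)·cross = 34·451.7500 = 15359.5000
edge 3: (15.5,39.5)→(7,26)  cross = 15.5·26 − 7·39.5 = 126.5000; (r_i+r_j)·cross = 22.5·126.5000 = 2846.2500
edge 4: (7,26)→(3,8.5)  cross = 7·8.5 − 3·26 = -18.5000; (r_i+r_j)·cross = 10·-18.5000 = -185.0000
Σcross = 638.5000 → A = |Σcross|/2 = 319.2500 mm²
Σ(r_i+r_j)·cross = 22261.8750 → first moment M = |Σ|/6 = 3710.3125
R_c = M/A = 3710.3125/319.2500 = 11.6220 mm
θ = 146° = 2.548181 rad
V = θ·R_c·A = 2.548181·11.6220·319.2500 = 9454.547 mm³

Volume = 9454.547 mm³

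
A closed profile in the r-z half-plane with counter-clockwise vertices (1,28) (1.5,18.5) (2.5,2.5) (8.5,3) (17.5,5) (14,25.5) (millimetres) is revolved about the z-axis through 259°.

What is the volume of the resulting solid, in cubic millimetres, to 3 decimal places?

Profile (r,z), 6 vertices: (1,28) (1.5,18.5) (2.5,2.5) (8.5,3) (17.5,5) (14,25.5)
edge 0: (1,28)→(1.5,18.5)  cross = 1·18.5 − 1.5·28 = -23.5000; (r_i+r_j)·cross = 2.5·-23.5000 = -58.7500
edge 1: (1.5,18.5)→(2.5,2.5)  cross = 1.5·2.5 − 2.5·18.5 = -42.5000; (r_i+r_j)·cross = 4·-42.5000 = -170.0000
edge 2: (2.5,2.5)→(8.5,3)  cross = 2.5·3 − 8.5·2.5 = -13.7500; (r_i+r_j)·cross = 11·-13.7500 = -151.2500
edge 3: (8.5,3)→(17.5,5)  cross = 8.5·5 − 17.5·3 = -10.0000; (r_i+r_j)·cross = 26·-10.0000 = -260.0000
edge 4: (17.5,5)→(14,25.5)  cross = 17.5·25.5 − 14·5 = 376.2500; (r_i+r_j)·cross = 31.5·376.2500 = 11851.8750
edge 5: (14,25.5)→(1,28)  cross = 14·28 − 1·25.5 = 366.5000; (r_i+r_j)·cross = 15·366.5000 = 5497.5000
Σcross = 653.0000 → A = |Σcross|/2 = 326.5000 mm²
Σ(r_i+r_j)·cross = 16709.3750 → first moment M = |Σ|/6 = 2784.8958
R_c = M/A = 2784.8958/326.5000 = 8.5295 mm
θ = 259° = 4.520403 rad
V = θ·R_c·A = 4.520403·8.5295·326.5000 = 12588.851 mm³

Volume = 12588.851 mm³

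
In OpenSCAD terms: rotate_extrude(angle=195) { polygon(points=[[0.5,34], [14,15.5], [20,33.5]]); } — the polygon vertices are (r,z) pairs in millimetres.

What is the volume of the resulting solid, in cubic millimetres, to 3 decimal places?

Profile (r,z), 3 vertices: (0.5,34) (14,15.5) (20,33.5)
edge 0: (0.5,34)→(14,15.5)  cross = 0.5·15.5 − 14·34 = -468.2500; (r_i+r_j)·cross = 14.5·-468.2500 = -6789.6250
edge 1: (14,15.5)→(20,33.5)  cross = 14·33.5 − 20·15.5 = 159.0000; (r_i+r_j)·cross = 34·159.0000 = 5406.0000
edge 2: (20,33.5)→(0.5,34)  cross = 20·34 − 0.5·33.5 = 663.2500; (r_i+r_j)·cross = 20.5·663.2500 = 13596.6250
Σcross = 354.0000 → A = |Σcross|/2 = 177.0000 mm²
Σ(r_i+r_j)·cross = 12213.0000 → first moment M = |Σ|/6 = 2035.5000
R_c = M/A = 2035.5000/177.0000 = 11.5000 mm
θ = 195° = 3.403392 rad
V = θ·R_c·A = 3.403392·11.5000·177.0000 = 6927.605 mm³

Volume = 6927.605 mm³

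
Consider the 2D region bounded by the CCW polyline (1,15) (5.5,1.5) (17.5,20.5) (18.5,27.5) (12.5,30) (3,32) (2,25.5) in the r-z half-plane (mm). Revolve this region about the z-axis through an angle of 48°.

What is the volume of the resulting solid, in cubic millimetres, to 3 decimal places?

Volume = 2312.875 mm³

Profile (r,z), 7 vertices: (1,15) (5.5,1.5) (17.5,20.5) (18.5,27.5) (12.5,30) (3,32) (2,25.5)
edge 0: (1,15)→(5.5,1.5)  cross = 1·1.5 − 5.5·15 = -81.0000; (r_i+r_j)·cross = 6.5·-81.0000 = -526.5000
edge 1: (5.5,1.5)→(17.5,20.5)  cross = 5.5·20.5 − 17.5·1.5 = 86.5000; (r_i+r_j)·cross = 23·86.5000 = 1989.5000
edge 2: (17.5,20.5)→(18.5,27.5)  cross = 17.5·27.5 − 18.5·20.5 = 102.0000; (r_i+r_j)·cross = 36·102.0000 = 3672.0000
edge 3: (18.5,27.5)→(12.5,30)  cross = 18.5·30 − 12.5·27.5 = 211.2500; (r_i+r_j)·cross = 31·211.2500 = 6548.7500
edge 4: (12.5,30)→(3,32)  cross = 12.5·32 − 3·30 = 310.0000; (r_i+r_j)·cross = 15.5·310.0000 = 4805.0000
edge 5: (3,32)→(2,25.5)  cross = 3·25.5 − 2·32 = 12.5000; (r_i+r_j)·cross = 5·12.5000 = 62.5000
edge 6: (2,25.5)→(1,15)  cross = 2·15 − 1·25.5 = 4.5000; (r_i+r_j)·cross = 3·4.5000 = 13.5000
Σcross = 645.7500 → A = |Σcross|/2 = 322.8750 mm²
Σ(r_i+r_j)·cross = 16564.7500 → first moment M = |Σ|/6 = 2760.7917
R_c = M/A = 2760.7917/322.8750 = 8.5507 mm
θ = 48° = 0.837758 rad
V = θ·R_c·A = 0.837758·8.5507·322.8750 = 2312.875 mm³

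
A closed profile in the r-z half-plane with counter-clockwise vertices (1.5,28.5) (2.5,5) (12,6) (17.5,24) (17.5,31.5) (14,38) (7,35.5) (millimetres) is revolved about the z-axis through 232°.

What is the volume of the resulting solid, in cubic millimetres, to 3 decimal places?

Profile (r,z), 7 vertices: (1.5,28.5) (2.5,5) (12,6) (17.5,24) (17.5,31.5) (14,38) (7,35.5)
edge 0: (1.5,28.5)→(2.5,5)  cross = 1.5·5 − 2.5·28.5 = -63.7500; (r_i+r_j)·cross = 4·-63.7500 = -255.0000
edge 1: (2.5,5)→(12,6)  cross = 2.5·6 − 12·5 = -45.0000; (r_i+r_j)·cross = 14.5·-45.0000 = -652.5000
edge 2: (12,6)→(17.5,24)  cross = 12·24 − 17.5·6 = 183.0000; (r_i+r_j)·cross = 29.5·183.0000 = 5398.5000
edge 3: (17.5,24)→(17.5,31.5)  cross = 17.5·31.5 − 17.5·24 = 131.2500; (r_i+r_j)·cross = 35·131.2500 = 4593.7500
edge 4: (17.5,31.5)→(14,38)  cross = 17.5·38 − 14·31.5 = 224.0000; (r_i+r_j)·cross = 31.5·224.0000 = 7056.0000
edge 5: (14,38)→(7,35.5)  cross = 14·35.5 − 7·38 = 231.0000; (r_i+r_j)·cross = 21·231.0000 = 4851.0000
edge 6: (7,35.5)→(1.5,28.5)  cross = 7·28.5 − 1.5·35.5 = 146.2500; (r_i+r_j)·cross = 8.5·146.2500 = 1243.1250
Σcross = 806.7500 → A = |Σcross|/2 = 403.3750 mm²
Σ(r_i+r_j)·cross = 22234.8750 → first moment M = |Σ|/6 = 3705.8125
R_c = M/A = 3705.8125/403.3750 = 9.1870 mm
θ = 232° = 4.049164 rad
V = θ·R_c·A = 4.049164·9.1870·403.3750 = 15005.442 mm³

Volume = 15005.442 mm³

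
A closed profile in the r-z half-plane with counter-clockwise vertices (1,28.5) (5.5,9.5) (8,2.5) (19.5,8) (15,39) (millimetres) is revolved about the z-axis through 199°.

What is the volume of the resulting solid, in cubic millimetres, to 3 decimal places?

Volume = 15591.869 mm³

Profile (r,z), 5 vertices: (1,28.5) (5.5,9.5) (8,2.5) (19.5,8) (15,39)
edge 0: (1,28.5)→(5.5,9.5)  cross = 1·9.5 − 5.5·28.5 = -147.2500; (r_i+r_j)·cross = 6.5·-147.2500 = -957.1250
edge 1: (5.5,9.5)→(8,2.5)  cross = 5.5·2.5 − 8·9.5 = -62.2500; (r_i+r_j)·cross = 13.5·-62.2500 = -840.3750
edge 2: (8,2.5)→(19.5,8)  cross = 8·8 − 19.5·2.5 = 15.2500; (r_i+r_j)·cross = 27.5·15.2500 = 419.3750
edge 3: (19.5,8)→(15,39)  cross = 19.5·39 − 15·8 = 640.5000; (r_i+r_j)·cross = 34.5·640.5000 = 22097.2500
edge 4: (15,39)→(1,28.5)  cross = 15·28.5 − 1·39 = 388.5000; (r_i+r_j)·cross = 16·388.5000 = 6216.0000
Σcross = 834.7500 → A = |Σcross|/2 = 417.3750 mm²
Σ(r_i+r_j)·cross = 26935.1250 → first moment M = |Σ|/6 = 4489.1875
R_c = M/A = 4489.1875/417.3750 = 10.7558 mm
θ = 199° = 3.473205 rad
V = θ·R_c·A = 3.473205·10.7558·417.3750 = 15591.869 mm³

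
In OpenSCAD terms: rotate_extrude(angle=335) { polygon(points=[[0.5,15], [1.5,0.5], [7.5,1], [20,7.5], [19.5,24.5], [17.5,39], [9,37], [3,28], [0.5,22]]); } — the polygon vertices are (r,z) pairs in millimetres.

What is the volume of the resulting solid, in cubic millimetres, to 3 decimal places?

Volume = 35580.780 mm³

Profile (r,z), 9 vertices: (0.5,15) (1.5,0.5) (7.5,1) (20,7.5) (19.5,24.5) (17.5,39) (9,37) (3,28) (0.5,22)
edge 0: (0.5,15)→(1.5,0.5)  cross = 0.5·0.5 − 1.5·15 = -22.2500; (r_i+r_j)·cross = 2·-22.2500 = -44.5000
edge 1: (1.5,0.5)→(7.5,1)  cross = 1.5·1 − 7.5·0.5 = -2.2500; (r_i+r_j)·cross = 9·-2.2500 = -20.2500
edge 2: (7.5,1)→(20,7.5)  cross = 7.5·7.5 − 20·1 = 36.2500; (r_i+r_j)·cross = 27.5·36.2500 = 996.8750
edge 3: (20,7.5)→(19.5,24.5)  cross = 20·24.5 − 19.5·7.5 = 343.7500; (r_i+r_j)·cross = 39.5·343.7500 = 13578.1250
edge 4: (19.5,24.5)→(17.5,39)  cross = 19.5·39 − 17.5·24.5 = 331.7500; (r_i+r_j)·cross = 37·331.7500 = 12274.7500
edge 5: (17.5,39)→(9,37)  cross = 17.5·37 − 9·39 = 296.5000; (r_i+r_j)·cross = 26.5·296.5000 = 7857.2500
edge 6: (9,37)→(3,28)  cross = 9·28 − 3·37 = 141.0000; (r_i+r_j)·cross = 12·141.0000 = 1692.0000
edge 7: (3,28)→(0.5,22)  cross = 3·22 − 0.5·28 = 52.0000; (r_i+r_j)·cross = 3.5·52.0000 = 182.0000
edge 8: (0.5,22)→(0.5,15)  cross = 0.5·15 − 0.5·22 = -3.5000; (r_i+r_j)·cross = 1·-3.5000 = -3.5000
Σcross = 1173.2500 → A = |Σcross|/2 = 586.6250 mm²
Σ(r_i+r_j)·cross = 36512.7500 → first moment M = |Σ|/6 = 6085.4583
R_c = M/A = 6085.4583/586.6250 = 10.3737 mm
θ = 335° = 5.846853 rad
V = θ·R_c·A = 5.846853·10.3737·586.6250 = 35580.780 mm³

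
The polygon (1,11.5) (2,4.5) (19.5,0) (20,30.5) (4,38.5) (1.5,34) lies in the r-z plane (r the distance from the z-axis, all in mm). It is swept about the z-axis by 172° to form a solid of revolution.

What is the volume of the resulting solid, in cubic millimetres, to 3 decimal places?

Profile (r,z), 6 vertices: (1,11.5) (2,4.5) (19.5,0) (20,30.5) (4,38.5) (1.5,34)
edge 0: (1,11.5)→(2,4.5)  cross = 1·4.5 − 2·11.5 = -18.5000; (r_i+r_j)·cross = 3·-18.5000 = -55.5000
edge 1: (2,4.5)→(19.5,0)  cross = 2·0 − 19.5·4.5 = -87.7500; (r_i+r_j)·cross = 21.5·-87.7500 = -1886.6250
edge 2: (19.5,0)→(20,30.5)  cross = 19.5·30.5 − 20·0 = 594.7500; (r_i+r_j)·cross = 39.5·594.7500 = 23492.6250
edge 3: (20,30.5)→(4,38.5)  cross = 20·38.5 − 4·30.5 = 648.0000; (r_i+r_j)·cross = 24·648.0000 = 15552.0000
edge 4: (4,38.5)→(1.5,34)  cross = 4·34 − 1.5·38.5 = 78.2500; (r_i+r_j)·cross = 5.5·78.2500 = 430.3750
edge 5: (1.5,34)→(1,11.5)  cross = 1.5·11.5 − 1·34 = -16.7500; (r_i+r_j)·cross = 2.5·-16.7500 = -41.8750
Σcross = 1198.0000 → A = |Σcross|/2 = 599.0000 mm²
Σ(r_i+r_j)·cross = 37491.0000 → first moment M = |Σ|/6 = 6248.5000
R_c = M/A = 6248.5000/599.0000 = 10.4316 mm
θ = 172° = 3.001966 rad
V = θ·R_c·A = 3.001966·10.4316·599.0000 = 18757.787 mm³

Volume = 18757.787 mm³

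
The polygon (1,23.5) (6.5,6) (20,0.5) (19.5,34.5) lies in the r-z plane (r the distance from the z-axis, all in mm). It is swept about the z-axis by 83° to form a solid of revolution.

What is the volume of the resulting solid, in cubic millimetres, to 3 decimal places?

Profile (r,z), 4 vertices: (1,23.5) (6.5,6) (20,0.5) (19.5,34.5)
edge 0: (1,23.5)→(6.5,6)  cross = 1·6 − 6.5·23.5 = -146.7500; (r_i+r_j)·cross = 7.5·-146.7500 = -1100.6250
edge 1: (6.5,6)→(20,0.5)  cross = 6.5·0.5 − 20·6 = -116.7500; (r_i+r_j)·cross = 26.5·-116.7500 = -3093.8750
edge 2: (20,0.5)→(19.5,34.5)  cross = 20·34.5 − 19.5·0.5 = 680.2500; (r_i+r_j)·cross = 39.5·680.2500 = 26869.8750
edge 3: (19.5,34.5)→(1,23.5)  cross = 19.5·23.5 − 1·34.5 = 423.7500; (r_i+r_j)·cross = 20.5·423.7500 = 8686.8750
Σcross = 840.5000 → A = |Σcross|/2 = 420.2500 mm²
Σ(r_i+r_j)·cross = 31362.2500 → first moment M = |Σ|/6 = 5227.0417
R_c = M/A = 5227.0417/420.2500 = 12.4379 mm
θ = 83° = 1.448623 rad
V = θ·R_c·A = 1.448623·12.4379·420.2500 = 7572.014 mm³

Volume = 7572.014 mm³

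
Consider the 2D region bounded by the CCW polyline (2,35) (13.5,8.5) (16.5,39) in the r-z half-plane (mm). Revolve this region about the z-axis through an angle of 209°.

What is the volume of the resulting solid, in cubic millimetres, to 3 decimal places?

Volume = 8370.343 mm³

Profile (r,z), 3 vertices: (2,35) (13.5,8.5) (16.5,39)
edge 0: (2,35)→(13.5,8.5)  cross = 2·8.5 − 13.5·35 = -455.5000; (r_i+r_j)·cross = 15.5·-455.5000 = -7060.2500
edge 1: (13.5,8.5)→(16.5,39)  cross = 13.5·39 − 16.5·8.5 = 386.2500; (r_i+r_j)·cross = 30·386.2500 = 11587.5000
edge 2: (16.5,39)→(2,35)  cross = 16.5·35 − 2·39 = 499.5000; (r_i+r_j)·cross = 18.5·499.5000 = 9240.7500
Σcross = 430.2500 → A = |Σcross|/2 = 215.1250 mm²
Σ(r_i+r_j)·cross = 13768.0000 → first moment M = |Σ|/6 = 2294.6667
R_c = M/A = 2294.6667/215.1250 = 10.6667 mm
θ = 209° = 3.647738 rad
V = θ·R_c·A = 3.647738·10.6667·215.1250 = 8370.343 mm³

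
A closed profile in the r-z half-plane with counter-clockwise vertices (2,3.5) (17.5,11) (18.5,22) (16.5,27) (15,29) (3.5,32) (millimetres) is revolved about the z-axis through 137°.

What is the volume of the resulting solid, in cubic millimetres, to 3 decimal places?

Volume = 7802.561 mm³

Profile (r,z), 6 vertices: (2,3.5) (17.5,11) (18.5,22) (16.5,27) (15,29) (3.5,32)
edge 0: (2,3.5)→(17.5,11)  cross = 2·11 − 17.5·3.5 = -39.2500; (r_i+r_j)·cross = 19.5·-39.2500 = -765.3750
edge 1: (17.5,11)→(18.5,22)  cross = 17.5·22 − 18.5·11 = 181.5000; (r_i+r_j)·cross = 36·181.5000 = 6534.0000
edge 2: (18.5,22)→(16.5,27)  cross = 18.5·27 − 16.5·22 = 136.5000; (r_i+r_j)·cross = 35·136.5000 = 4777.5000
edge 3: (16.5,27)→(15,29)  cross = 16.5·29 − 15·27 = 73.5000; (r_i+r_j)·cross = 31.5·73.5000 = 2315.2500
edge 4: (15,29)→(3.5,32)  cross = 15·32 − 3.5·29 = 378.5000; (r_i+r_j)·cross = 18.5·378.5000 = 7002.2500
edge 5: (3.5,32)→(2,3.5)  cross = 3.5·3.5 − 2·32 = -51.7500; (r_i+r_j)·cross = 5.5·-51.7500 = -284.6250
Σcross = 679.0000 → A = |Σcross|/2 = 339.5000 mm²
Σ(r_i+r_j)·cross = 19579.0000 → first moment M = |Σ|/6 = 3263.1667
R_c = M/A = 3263.1667/339.5000 = 9.6117 mm
θ = 137° = 2.391101 rad
V = θ·R_c·A = 2.391101·9.6117·339.5000 = 7802.561 mm³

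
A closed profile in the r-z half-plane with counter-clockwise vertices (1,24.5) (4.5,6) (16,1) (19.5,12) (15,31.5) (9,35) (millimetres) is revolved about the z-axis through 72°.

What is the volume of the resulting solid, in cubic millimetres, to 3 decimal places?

Profile (r,z), 6 vertices: (1,24.5) (4.5,6) (16,1) (19.5,12) (15,31.5) (9,35)
edge 0: (1,24.5)→(4.5,6)  cross = 1·6 − 4.5·24.5 = -104.2500; (r_i+r_j)·cross = 5.5·-104.2500 = -573.3750
edge 1: (4.5,6)→(16,1)  cross = 4.5·1 − 16·6 = -91.5000; (r_i+r_j)·cross = 20.5·-91.5000 = -1875.7500
edge 2: (16,1)→(19.5,12)  cross = 16·12 − 19.5·1 = 172.5000; (r_i+r_j)·cross = 35.5·172.5000 = 6123.7500
edge 3: (19.5,12)→(15,31.5)  cross = 19.5·31.5 − 15·12 = 434.2500; (r_i+r_j)·cross = 34.5·434.2500 = 14981.6250
edge 4: (15,31.5)→(9,35)  cross = 15·35 − 9·31.5 = 241.5000; (r_i+r_j)·cross = 24·241.5000 = 5796.0000
edge 5: (9,35)→(1,24.5)  cross = 9·24.5 − 1·35 = 185.5000; (r_i+r_j)·cross = 10·185.5000 = 1855.0000
Σcross = 838.0000 → A = |Σcross|/2 = 419.0000 mm²
Σ(r_i+r_j)·cross = 26307.2500 → first moment M = |Σ|/6 = 4384.5417
R_c = M/A = 4384.5417/419.0000 = 10.4643 mm
θ = 72° = 1.256637 rad
V = θ·R_c·A = 1.256637·10.4643·419.0000 = 5509.778 mm³

Volume = 5509.778 mm³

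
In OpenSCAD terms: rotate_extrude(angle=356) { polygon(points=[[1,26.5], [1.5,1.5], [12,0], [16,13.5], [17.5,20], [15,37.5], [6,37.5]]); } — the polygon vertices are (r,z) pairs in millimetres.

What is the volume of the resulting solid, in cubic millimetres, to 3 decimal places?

Profile (r,z), 7 vertices: (1,26.5) (1.5,1.5) (12,0) (16,13.5) (17.5,20) (15,37.5) (6,37.5)
edge 0: (1,26.5)→(1.5,1.5)  cross = 1·1.5 − 1.5·26.5 = -38.2500; (r_i+r_j)·cross = 2.5·-38.2500 = -95.6250
edge 1: (1.5,1.5)→(12,0)  cross = 1.5·0 − 12·1.5 = -18.0000; (r_i+r_j)·cross = 13.5·-18.0000 = -243.0000
edge 2: (12,0)→(16,13.5)  cross = 12·13.5 − 16·0 = 162.0000; (r_i+r_j)·cross = 28·162.0000 = 4536.0000
edge 3: (16,13.5)→(17.5,20)  cross = 16·20 − 17.5·13.5 = 83.7500; (r_i+r_j)·cross = 33.5·83.7500 = 2805.6250
edge 4: (17.5,20)→(15,37.5)  cross = 17.5·37.5 − 15·20 = 356.2500; (r_i+r_j)·cross = 32.5·356.2500 = 11578.1250
edge 5: (15,37.5)→(6,37.5)  cross = 15·37.5 − 6·37.5 = 337.5000; (r_i+r_j)·cross = 21·337.5000 = 7087.5000
edge 6: (6,37.5)→(1,26.5)  cross = 6·26.5 − 1·37.5 = 121.5000; (r_i+r_j)·cross = 7·121.5000 = 850.5000
Σcross = 1004.7500 → A = |Σcross|/2 = 502.3750 mm²
Σ(r_i+r_j)·cross = 26519.1250 → first moment M = |Σ|/6 = 4419.8542
R_c = M/A = 4419.8542/502.3750 = 8.7979 mm
θ = 356° = 6.213372 rad
V = θ·R_c·A = 6.213372·8.7979·502.3750 = 27462.199 mm³

Volume = 27462.199 mm³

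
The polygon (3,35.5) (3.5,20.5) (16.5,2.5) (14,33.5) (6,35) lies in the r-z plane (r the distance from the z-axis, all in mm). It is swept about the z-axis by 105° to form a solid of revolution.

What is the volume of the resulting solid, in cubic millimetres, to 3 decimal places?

Profile (r,z), 5 vertices: (3,35.5) (3.5,20.5) (16.5,2.5) (14,33.5) (6,35)
edge 0: (3,35.5)→(3.5,20.5)  cross = 3·20.5 − 3.5·35.5 = -62.7500; (r_i+r_j)·cross = 6.5·-62.7500 = -407.8750
edge 1: (3.5,20.5)→(16.5,2.5)  cross = 3.5·2.5 − 16.5·20.5 = -329.5000; (r_i+r_j)·cross = 20·-329.5000 = -6590.0000
edge 2: (16.5,2.5)→(14,33.5)  cross = 16.5·33.5 − 14·2.5 = 517.7500; (r_i+r_j)·cross = 30.5·517.7500 = 15791.3750
edge 3: (14,33.5)→(6,35)  cross = 14·35 − 6·33.5 = 289.0000; (r_i+r_j)·cross = 20·289.0000 = 5780.0000
edge 4: (6,35)→(3,35.5)  cross = 6·35.5 − 3·35 = 108.0000; (r_i+r_j)·cross = 9·108.0000 = 972.0000
Σcross = 522.5000 → A = |Σcross|/2 = 261.2500 mm²
Σ(r_i+r_j)·cross = 15545.5000 → first moment M = |Σ|/6 = 2590.9167
R_c = M/A = 2590.9167/261.2500 = 9.9174 mm
θ = 105° = 1.832596 rad
V = θ·R_c·A = 1.832596·9.9174·261.2500 = 4748.103 mm³

Volume = 4748.103 mm³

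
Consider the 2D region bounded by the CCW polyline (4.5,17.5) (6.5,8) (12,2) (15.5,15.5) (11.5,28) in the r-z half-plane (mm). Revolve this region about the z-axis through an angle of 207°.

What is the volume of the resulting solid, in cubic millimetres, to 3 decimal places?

Profile (r,z), 5 vertices: (4.5,17.5) (6.5,8) (12,2) (15.5,15.5) (11.5,28)
edge 0: (4.5,17.5)→(6.5,8)  cross = 4.5·8 − 6.5·17.5 = -77.7500; (r_i+r_j)·cross = 11·-77.7500 = -855.2500
edge 1: (6.5,8)→(12,2)  cross = 6.5·2 − 12·8 = -83.0000; (r_i+r_j)·cross = 18.5·-83.0000 = -1535.5000
edge 2: (12,2)→(15.5,15.5)  cross = 12·15.5 − 15.5·2 = 155.0000; (r_i+r_j)·cross = 27.5·155.0000 = 4262.5000
edge 3: (15.5,15.5)→(11.5,28)  cross = 15.5·28 − 11.5·15.5 = 255.7500; (r_i+r_j)·cross = 27·255.7500 = 6905.2500
edge 4: (11.5,28)→(4.5,17.5)  cross = 11.5·17.5 − 4.5·28 = 75.2500; (r_i+r_j)·cross = 16·75.2500 = 1204.0000
Σcross = 325.2500 → A = |Σcross|/2 = 162.6250 mm²
Σ(r_i+r_j)·cross = 9981.0000 → first moment M = |Σ|/6 = 1663.5000
R_c = M/A = 1663.5000/162.6250 = 10.2291 mm
θ = 207° = 3.612832 rad
V = θ·R_c·A = 3.612832·10.2291·162.6250 = 6009.945 mm³

Volume = 6009.945 mm³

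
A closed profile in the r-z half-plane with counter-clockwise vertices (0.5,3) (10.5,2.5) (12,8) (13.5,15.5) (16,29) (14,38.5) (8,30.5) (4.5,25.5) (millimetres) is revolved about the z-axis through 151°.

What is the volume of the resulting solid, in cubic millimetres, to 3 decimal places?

Volume = 7405.881 mm³

Profile (r,z), 8 vertices: (0.5,3) (10.5,2.5) (12,8) (13.5,15.5) (16,29) (14,38.5) (8,30.5) (4.5,25.5)
edge 0: (0.5,3)→(10.5,2.5)  cross = 0.5·2.5 − 10.5·3 = -30.2500; (r_i+r_j)·cross = 11·-30.2500 = -332.7500
edge 1: (10.5,2.5)→(12,8)  cross = 10.5·8 − 12·2.5 = 54.0000; (r_i+r_j)·cross = 22.5·54.0000 = 1215.0000
edge 2: (12,8)→(13.5,15.5)  cross = 12·15.5 − 13.5·8 = 78.0000; (r_i+r_j)·cross = 25.5·78.0000 = 1989.0000
edge 3: (13.5,15.5)→(16,29)  cross = 13.5·29 − 16·15.5 = 143.5000; (r_i+r_j)·cross = 29.5·143.5000 = 4233.2500
edge 4: (16,29)→(14,38.5)  cross = 16·38.5 − 14·29 = 210.0000; (r_i+r_j)·cross = 30·210.0000 = 6300.0000
edge 5: (14,38.5)→(8,30.5)  cross = 14·30.5 − 8·38.5 = 119.0000; (r_i+r_j)·cross = 22·119.0000 = 2618.0000
edge 6: (8,30.5)→(4.5,25.5)  cross = 8·25.5 − 4.5·30.5 = 66.7500; (r_i+r_j)·cross = 12.5·66.7500 = 834.3750
edge 7: (4.5,25.5)→(0.5,3)  cross = 4.5·3 − 0.5·25.5 = 0.7500; (r_i+r_j)·cross = 5·0.7500 = 3.7500
Σcross = 641.7500 → A = |Σcross|/2 = 320.8750 mm²
Σ(r_i+r_j)·cross = 16860.6250 → first moment M = |Σ|/6 = 2810.1042
R_c = M/A = 2810.1042/320.8750 = 8.7576 mm
θ = 151° = 2.635447 rad
V = θ·R_c·A = 2.635447·8.7576·320.8750 = 7405.881 mm³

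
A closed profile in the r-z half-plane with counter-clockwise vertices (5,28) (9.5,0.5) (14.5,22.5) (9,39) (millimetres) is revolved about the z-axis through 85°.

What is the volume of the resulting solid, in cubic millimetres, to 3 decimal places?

Profile (r,z), 4 vertices: (5,28) (9.5,0.5) (14.5,22.5) (9,39)
edge 0: (5,28)→(9.5,0.5)  cross = 5·0.5 − 9.5·28 = -263.5000; (r_i+r_j)·cross = 14.5·-263.5000 = -3820.7500
edge 1: (9.5,0.5)→(14.5,22.5)  cross = 9.5·22.5 − 14.5·0.5 = 206.5000; (r_i+r_j)·cross = 24·206.5000 = 4956.0000
edge 2: (14.5,22.5)→(9,39)  cross = 14.5·39 − 9·22.5 = 363.0000; (r_i+r_j)·cross = 23.5·363.0000 = 8530.5000
edge 3: (9,39)→(5,28)  cross = 9·28 − 5·39 = 57.0000; (r_i+r_j)·cross = 14·57.0000 = 798.0000
Σcross = 363.0000 → A = |Σcross|/2 = 181.5000 mm²
Σ(r_i+r_j)·cross = 10463.7500 → first moment M = |Σ|/6 = 1743.9583
R_c = M/A = 1743.9583/181.5000 = 9.6086 mm
θ = 85° = 1.483530 rad
V = θ·R_c·A = 1.483530·9.6086·181.5000 = 2587.214 mm³

Volume = 2587.214 mm³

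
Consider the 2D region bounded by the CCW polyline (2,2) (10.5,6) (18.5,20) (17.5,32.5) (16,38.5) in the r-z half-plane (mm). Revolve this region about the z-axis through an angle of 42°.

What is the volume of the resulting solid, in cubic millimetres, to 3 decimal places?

Profile (r,z), 5 vertices: (2,2) (10.5,6) (18.5,20) (17.5,32.5) (16,38.5)
edge 0: (2,2)→(10.5,6)  cross = 2·6 − 10.5·2 = -9.0000; (r_i+r_j)·cross = 12.5·-9.0000 = -112.5000
edge 1: (10.5,6)→(18.5,20)  cross = 10.5·20 − 18.5·6 = 99.0000; (r_i+r_j)·cross = 29·99.0000 = 2871.0000
edge 2: (18.5,20)→(17.5,32.5)  cross = 18.5·32.5 − 17.5·20 = 251.2500; (r_i+r_j)·cross = 36·251.2500 = 9045.0000
edge 3: (17.5,32.5)→(16,38.5)  cross = 17.5·38.5 − 16·32.5 = 153.7500; (r_i+r_j)·cross = 33.5·153.7500 = 5150.6250
edge 4: (16,38.5)→(2,2)  cross = 16·2 − 2·38.5 = -45.0000; (r_i+r_j)·cross = 18·-45.0000 = -810.0000
Σcross = 450.0000 → A = |Σcross|/2 = 225.0000 mm²
Σ(r_i+r_j)·cross = 16144.1250 → first moment M = |Σ|/6 = 2690.6875
R_c = M/A = 2690.6875/225.0000 = 11.9586 mm
θ = 42° = 0.733038 rad
V = θ·R_c·A = 0.733038·11.9586·225.0000 = 1972.377 mm³

Volume = 1972.377 mm³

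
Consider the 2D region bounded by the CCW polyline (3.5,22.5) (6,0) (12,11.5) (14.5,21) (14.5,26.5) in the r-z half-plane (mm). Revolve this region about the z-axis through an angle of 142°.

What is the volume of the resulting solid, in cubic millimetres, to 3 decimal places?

Profile (r,z), 5 vertices: (3.5,22.5) (6,0) (12,11.5) (14.5,21) (14.5,26.5)
edge 0: (3.5,22.5)→(6,0)  cross = 3.5·0 − 6·22.5 = -135.0000; (r_i+r_j)·cross = 9.5·-135.0000 = -1282.5000
edge 1: (6,0)→(12,11.5)  cross = 6·11.5 − 12·0 = 69.0000; (r_i+r_j)·cross = 18·69.0000 = 1242.0000
edge 2: (12,11.5)→(14.5,21)  cross = 12·21 − 14.5·11.5 = 85.2500; (r_i+r_j)·cross = 26.5·85.2500 = 2259.1250
edge 3: (14.5,21)→(14.5,26.5)  cross = 14.5·26.5 − 14.5·21 = 79.7500; (r_i+r_j)·cross = 29·79.7500 = 2312.7500
edge 4: (14.5,26.5)→(3.5,22.5)  cross = 14.5·22.5 − 3.5·26.5 = 233.5000; (r_i+r_j)·cross = 18·233.5000 = 4203.0000
Σcross = 332.5000 → A = |Σcross|/2 = 166.2500 mm²
Σ(r_i+r_j)·cross = 8734.3750 → first moment M = |Σ|/6 = 1455.7292
R_c = M/A = 1455.7292/166.2500 = 8.7563 mm
θ = 142° = 2.478368 rad
V = θ·R_c·A = 2.478368·8.7563·166.2500 = 3607.832 mm³

Volume = 3607.832 mm³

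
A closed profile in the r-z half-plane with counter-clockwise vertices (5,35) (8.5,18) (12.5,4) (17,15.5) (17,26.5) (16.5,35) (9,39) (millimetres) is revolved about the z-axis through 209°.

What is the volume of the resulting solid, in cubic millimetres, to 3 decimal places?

Volume = 11306.012 mm³

Profile (r,z), 7 vertices: (5,35) (8.5,18) (12.5,4) (17,15.5) (17,26.5) (16.5,35) (9,39)
edge 0: (5,35)→(8.5,18)  cross = 5·18 − 8.5·35 = -207.5000; (r_i+r_j)·cross = 13.5·-207.5000 = -2801.2500
edge 1: (8.5,18)→(12.5,4)  cross = 8.5·4 − 12.5·18 = -191.0000; (r_i+r_j)·cross = 21·-191.0000 = -4011.0000
edge 2: (12.5,4)→(17,15.5)  cross = 12.5·15.5 − 17·4 = 125.7500; (r_i+r_j)·cross = 29.5·125.7500 = 3709.6250
edge 3: (17,15.5)→(17,26.5)  cross = 17·26.5 − 17·15.5 = 187.0000; (r_i+r_j)·cross = 34·187.0000 = 6358.0000
edge 4: (17,26.5)→(16.5,35)  cross = 17·35 − 16.5·26.5 = 157.7500; (r_i+r_j)·cross = 33.5·157.7500 = 5284.6250
edge 5: (16.5,35)→(9,39)  cross = 16.5·39 − 9·35 = 328.5000; (r_i+r_j)·cross = 25.5·328.5000 = 8376.7500
edge 6: (9,39)→(5,35)  cross = 9·35 − 5·39 = 120.0000; (r_i+r_j)·cross = 14·120.0000 = 1680.0000
Σcross = 520.5000 → A = |Σcross|/2 = 260.2500 mm²
Σ(r_i+r_j)·cross = 18596.7500 → first moment M = |Σ|/6 = 3099.4583
R_c = M/A = 3099.4583/260.2500 = 11.9095 mm
θ = 209° = 3.647738 rad
V = θ·R_c·A = 3.647738·11.9095·260.2500 = 11306.012 mm³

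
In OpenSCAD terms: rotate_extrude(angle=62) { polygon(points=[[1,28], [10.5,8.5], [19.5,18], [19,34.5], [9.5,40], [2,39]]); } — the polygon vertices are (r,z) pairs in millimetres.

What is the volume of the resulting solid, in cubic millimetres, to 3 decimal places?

Volume = 4663.688 mm³

Profile (r,z), 6 vertices: (1,28) (10.5,8.5) (19.5,18) (19,34.5) (9.5,40) (2,39)
edge 0: (1,28)→(10.5,8.5)  cross = 1·8.5 − 10.5·28 = -285.5000; (r_i+r_j)·cross = 11.5·-285.5000 = -3283.2500
edge 1: (10.5,8.5)→(19.5,18)  cross = 10.5·18 − 19.5·8.5 = 23.2500; (r_i+r_j)·cross = 30·23.2500 = 697.5000
edge 2: (19.5,18)→(19,34.5)  cross = 19.5·34.5 − 19·18 = 330.7500; (r_i+r_j)·cross = 38.5·330.7500 = 12733.8750
edge 3: (19,34.5)→(9.5,40)  cross = 19·40 − 9.5·34.5 = 432.2500; (r_i+r_j)·cross = 28.5·432.2500 = 12319.1250
edge 4: (9.5,40)→(2,39)  cross = 9.5·39 − 2·40 = 290.5000; (r_i+r_j)·cross = 11.5·290.5000 = 3340.7500
edge 5: (2,39)→(1,28)  cross = 2·28 − 1·39 = 17.0000; (r_i+r_j)·cross = 3·17.0000 = 51.0000
Σcross = 808.2500 → A = |Σcross|/2 = 404.1250 mm²
Σ(r_i+r_j)·cross = 25859.0000 → first moment M = |Σ|/6 = 4309.8333
R_c = M/A = 4309.8333/404.1250 = 10.6646 mm
θ = 62° = 1.082104 rad
V = θ·R_c·A = 1.082104·10.6646·404.1250 = 4663.688 mm³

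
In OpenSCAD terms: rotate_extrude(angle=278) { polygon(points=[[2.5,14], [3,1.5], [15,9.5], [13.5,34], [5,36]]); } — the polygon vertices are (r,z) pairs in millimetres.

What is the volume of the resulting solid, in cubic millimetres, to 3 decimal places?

Profile (r,z), 5 vertices: (2.5,14) (3,1.5) (15,9.5) (13.5,34) (5,36)
edge 0: (2.5,14)→(3,1.5)  cross = 2.5·1.5 − 3·14 = -38.2500; (r_i+r_j)·cross = 5.5·-38.2500 = -210.3750
edge 1: (3,1.5)→(15,9.5)  cross = 3·9.5 − 15·1.5 = 6.0000; (r_i+r_j)·cross = 18·6.0000 = 108.0000
edge 2: (15,9.5)→(13.5,34)  cross = 15·34 − 13.5·9.5 = 381.7500; (r_i+r_j)·cross = 28.5·381.7500 = 10879.8750
edge 3: (13.5,34)→(5,36)  cross = 13.5·36 − 5·34 = 316.0000; (r_i+r_j)·cross = 18.5·316.0000 = 5846.0000
edge 4: (5,36)→(2.5,14)  cross = 5·14 − 2.5·36 = -20.0000; (r_i+r_j)·cross = 7.5·-20.0000 = -150.0000
Σcross = 645.5000 → A = |Σcross|/2 = 322.7500 mm²
Σ(r_i+r_j)·cross = 16473.5000 → first moment M = |Σ|/6 = 2745.5833
R_c = M/A = 2745.5833/322.7500 = 8.5068 mm
θ = 278° = 4.852015 rad
V = θ·R_c·A = 4.852015·8.5068·322.7500 = 13321.612 mm³

Volume = 13321.612 mm³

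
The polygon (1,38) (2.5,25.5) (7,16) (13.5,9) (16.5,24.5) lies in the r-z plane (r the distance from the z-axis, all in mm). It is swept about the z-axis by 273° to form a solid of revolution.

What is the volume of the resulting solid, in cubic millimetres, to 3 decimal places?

Profile (r,z), 5 vertices: (1,38) (2.5,25.5) (7,16) (13.5,9) (16.5,24.5)
edge 0: (1,38)→(2.5,25.5)  cross = 1·25.5 − 2.5·38 = -69.5000; (r_i+r_j)·cross = 3.5·-69.5000 = -243.2500
edge 1: (2.5,25.5)→(7,16)  cross = 2.5·16 − 7·25.5 = -138.5000; (r_i+r_j)·cross = 9.5·-138.5000 = -1315.7500
edge 2: (7,16)→(13.5,9)  cross = 7·9 − 13.5·16 = -153.0000; (r_i+r_j)·cross = 20.5·-153.0000 = -3136.5000
edge 3: (13.5,9)→(16.5,24.5)  cross = 13.5·24.5 − 16.5·9 = 182.2500; (r_i+r_j)·cross = 30·182.2500 = 5467.5000
edge 4: (16.5,24.5)→(1,38)  cross = 16.5·38 − 1·24.5 = 602.5000; (r_i+r_j)·cross = 17.5·602.5000 = 10543.7500
Σcross = 423.7500 → A = |Σcross|/2 = 211.8750 mm²
Σ(r_i+r_j)·cross = 11315.7500 → first moment M = |Σ|/6 = 1885.9583
R_c = M/A = 1885.9583/211.8750 = 8.9013 mm
θ = 273° = 4.764749 rad
V = θ·R_c·A = 4.764749·8.9013·211.8750 = 8986.118 mm³

Volume = 8986.118 mm³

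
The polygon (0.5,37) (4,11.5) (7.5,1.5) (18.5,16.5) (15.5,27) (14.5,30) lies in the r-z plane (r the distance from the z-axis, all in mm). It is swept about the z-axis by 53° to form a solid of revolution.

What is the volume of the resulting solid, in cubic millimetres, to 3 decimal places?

Volume = 2967.479 mm³

Profile (r,z), 6 vertices: (0.5,37) (4,11.5) (7.5,1.5) (18.5,16.5) (15.5,27) (14.5,30)
edge 0: (0.5,37)→(4,11.5)  cross = 0.5·11.5 − 4·37 = -142.2500; (r_i+r_j)·cross = 4.5·-142.2500 = -640.1250
edge 1: (4,11.5)→(7.5,1.5)  cross = 4·1.5 − 7.5·11.5 = -80.2500; (r_i+r_j)·cross = 11.5·-80.2500 = -922.8750
edge 2: (7.5,1.5)→(18.5,16.5)  cross = 7.5·16.5 − 18.5·1.5 = 96.0000; (r_i+r_j)·cross = 26·96.0000 = 2496.0000
edge 3: (18.5,16.5)→(15.5,27)  cross = 18.5·27 − 15.5·16.5 = 243.7500; (r_i+r_j)·cross = 34·243.7500 = 8287.5000
edge 4: (15.5,27)→(14.5,30)  cross = 15.5·30 − 14.5·27 = 73.5000; (r_i+r_j)·cross = 30·73.5000 = 2205.0000
edge 5: (14.5,30)→(0.5,37)  cross = 14.5·37 − 0.5·30 = 521.5000; (r_i+r_j)·cross = 15·521.5000 = 7822.5000
Σcross = 712.2500 → A = |Σcross|/2 = 356.1250 mm²
Σ(r_i+r_j)·cross = 19248.0000 → first moment M = |Σ|/6 = 3208.0000
R_c = M/A = 3208.0000/356.1250 = 9.0081 mm
θ = 53° = 0.925025 rad
V = θ·R_c·A = 0.925025·9.0081·356.1250 = 2967.479 mm³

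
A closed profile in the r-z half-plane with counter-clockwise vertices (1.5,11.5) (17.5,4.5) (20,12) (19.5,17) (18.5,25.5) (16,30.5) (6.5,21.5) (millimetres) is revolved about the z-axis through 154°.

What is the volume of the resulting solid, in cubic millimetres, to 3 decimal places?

Volume = 9383.134 mm³

Profile (r,z), 7 vertices: (1.5,11.5) (17.5,4.5) (20,12) (19.5,17) (18.5,25.5) (16,30.5) (6.5,21.5)
edge 0: (1.5,11.5)→(17.5,4.5)  cross = 1.5·4.5 − 17.5·11.5 = -194.5000; (r_i+r_j)·cross = 19·-194.5000 = -3695.5000
edge 1: (17.5,4.5)→(20,12)  cross = 17.5·12 − 20·4.5 = 120.0000; (r_i+r_j)·cross = 37.5·120.0000 = 4500.0000
edge 2: (20,12)→(19.5,17)  cross = 20·17 − 19.5·12 = 106.0000; (r_i+r_j)·cross = 39.5·106.0000 = 4187.0000
edge 3: (19.5,17)→(18.5,25.5)  cross = 19.5·25.5 − 18.5·17 = 182.7500; (r_i+r_j)·cross = 38·182.7500 = 6944.5000
edge 4: (18.5,25.5)→(16,30.5)  cross = 18.5·30.5 − 16·25.5 = 156.2500; (r_i+r_j)·cross = 34.5·156.2500 = 5390.6250
edge 5: (16,30.5)→(6.5,21.5)  cross = 16·21.5 − 6.5·30.5 = 145.7500; (r_i+r_j)·cross = 22.5·145.7500 = 3279.3750
edge 6: (6.5,21.5)→(1.5,11.5)  cross = 6.5·11.5 − 1.5·21.5 = 42.5000; (r_i+r_j)·cross = 8·42.5000 = 340.0000
Σcross = 558.7500 → A = |Σcross|/2 = 279.3750 mm²
Σ(r_i+r_j)·cross = 20946.0000 → first moment M = |Σ|/6 = 3491.0000
R_c = M/A = 3491.0000/279.3750 = 12.4957 mm
θ = 154° = 2.687807 rad
V = θ·R_c·A = 2.687807·12.4957·279.3750 = 9383.134 mm³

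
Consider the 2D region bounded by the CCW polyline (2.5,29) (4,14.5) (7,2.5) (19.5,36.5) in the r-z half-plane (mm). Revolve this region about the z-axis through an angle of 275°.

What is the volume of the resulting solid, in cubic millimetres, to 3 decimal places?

Profile (r,z), 4 vertices: (2.5,29) (4,14.5) (7,2.5) (19.5,36.5)
edge 0: (2.5,29)→(4,14.5)  cross = 2.5·14.5 − 4·29 = -79.7500; (r_i+r_j)·cross = 6.5·-79.7500 = -518.3750
edge 1: (4,14.5)→(7,2.5)  cross = 4·2.5 − 7·14.5 = -91.5000; (r_i+r_j)·cross = 11·-91.5000 = -1006.5000
edge 2: (7,2.5)→(19.5,36.5)  cross = 7·36.5 − 19.5·2.5 = 206.7500; (r_i+r_j)·cross = 26.5·206.7500 = 5478.8750
edge 3: (19.5,36.5)→(2.5,29)  cross = 19.5·29 − 2.5·36.5 = 474.2500; (r_i+r_j)·cross = 22·474.2500 = 10433.5000
Σcross = 509.7500 → A = |Σcross|/2 = 254.8750 mm²
Σ(r_i+r_j)·cross = 14387.5000 → first moment M = |Σ|/6 = 2397.9167
R_c = M/A = 2397.9167/254.8750 = 9.4082 mm
θ = 275° = 4.799655 rad
V = θ·R_c·A = 4.799655·9.4082·254.8750 = 11509.174 mm³

Volume = 11509.174 mm³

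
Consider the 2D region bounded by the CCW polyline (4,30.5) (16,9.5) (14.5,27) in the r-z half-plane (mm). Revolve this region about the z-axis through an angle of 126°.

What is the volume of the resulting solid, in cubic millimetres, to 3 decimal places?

Volume = 2257.117 mm³

Profile (r,z), 3 vertices: (4,30.5) (16,9.5) (14.5,27)
edge 0: (4,30.5)→(16,9.5)  cross = 4·9.5 − 16·30.5 = -450.0000; (r_i+r_j)·cross = 20·-450.0000 = -9000.0000
edge 1: (16,9.5)→(14.5,27)  cross = 16·27 − 14.5·9.5 = 294.2500; (r_i+r_j)·cross = 30.5·294.2500 = 8974.6250
edge 2: (14.5,27)→(4,30.5)  cross = 14.5·30.5 − 4·27 = 334.2500; (r_i+r_j)·cross = 18.5·334.2500 = 6183.6250
Σcross = 178.5000 → A = |Σcross|/2 = 89.2500 mm²
Σ(r_i+r_j)·cross = 6158.2500 → first moment M = |Σ|/6 = 1026.3750
R_c = M/A = 1026.3750/89.2500 = 11.5000 mm
θ = 126° = 2.199115 rad
V = θ·R_c·A = 2.199115·11.5000·89.2500 = 2257.117 mm³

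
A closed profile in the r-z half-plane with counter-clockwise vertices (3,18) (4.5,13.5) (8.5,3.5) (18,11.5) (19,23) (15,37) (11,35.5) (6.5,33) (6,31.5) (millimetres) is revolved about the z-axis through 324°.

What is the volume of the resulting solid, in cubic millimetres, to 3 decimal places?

Volume = 23108.495 mm³

Profile (r,z), 9 vertices: (3,18) (4.5,13.5) (8.5,3.5) (18,11.5) (19,23) (15,37) (11,35.5) (6.5,33) (6,31.5)
edge 0: (3,18)→(4.5,13.5)  cross = 3·13.5 − 4.5·18 = -40.5000; (r_i+r_j)·cross = 7.5·-40.5000 = -303.7500
edge 1: (4.5,13.5)→(8.5,3.5)  cross = 4.5·3.5 − 8.5·13.5 = -99.0000; (r_i+r_j)·cross = 13·-99.0000 = -1287.0000
edge 2: (8.5,3.5)→(18,11.5)  cross = 8.5·11.5 − 18·3.5 = 34.7500; (r_i+r_j)·cross = 26.5·34.7500 = 920.8750
edge 3: (18,11.5)→(19,23)  cross = 18·23 − 19·11.5 = 195.5000; (r_i+r_j)·cross = 37·195.5000 = 7233.5000
edge 4: (19,23)→(15,37)  cross = 19·37 − 15·23 = 358.0000; (r_i+r_j)·cross = 34·358.0000 = 12172.0000
edge 5: (15,37)→(11,35.5)  cross = 15·35.5 − 11·37 = 125.5000; (r_i+r_j)·cross = 26·125.5000 = 3263.0000
edge 6: (11,35.5)→(6.5,33)  cross = 11·33 − 6.5·35.5 = 132.2500; (r_i+r_j)·cross = 17.5·132.2500 = 2314.3750
edge 7: (6.5,33)→(6,31.5)  cross = 6.5·31.5 − 6·33 = 6.7500; (r_i+r_j)·cross = 12.5·6.7500 = 84.3750
edge 8: (6,31.5)→(3,18)  cross = 6·18 − 3·31.5 = 13.5000; (r_i+r_j)·cross = 9·13.5000 = 121.5000
Σcross = 726.7500 → A = |Σcross|/2 = 363.3750 mm²
Σ(r_i+r_j)·cross = 24518.8750 → first moment M = |Σ|/6 = 4086.4792
R_c = M/A = 4086.4792/363.3750 = 11.2459 mm
θ = 324° = 5.654867 rad
V = θ·R_c·A = 5.654867·11.2459·363.3750 = 23108.495 mm³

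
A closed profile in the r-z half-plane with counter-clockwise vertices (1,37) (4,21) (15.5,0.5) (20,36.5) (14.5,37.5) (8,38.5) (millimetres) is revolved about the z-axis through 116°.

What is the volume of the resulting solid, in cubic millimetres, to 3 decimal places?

Volume = 9626.845 mm³

Profile (r,z), 6 vertices: (1,37) (4,21) (15.5,0.5) (20,36.5) (14.5,37.5) (8,38.5)
edge 0: (1,37)→(4,21)  cross = 1·21 − 4·37 = -127.0000; (r_i+r_j)·cross = 5·-127.0000 = -635.0000
edge 1: (4,21)→(15.5,0.5)  cross = 4·0.5 − 15.5·21 = -323.5000; (r_i+r_j)·cross = 19.5·-323.5000 = -6308.2500
edge 2: (15.5,0.5)→(20,36.5)  cross = 15.5·36.5 − 20·0.5 = 555.7500; (r_i+r_j)·cross = 35.5·555.7500 = 19729.1250
edge 3: (20,36.5)→(14.5,37.5)  cross = 20·37.5 − 14.5·36.5 = 220.7500; (r_i+r_j)·cross = 34.5·220.7500 = 7615.8750
edge 4: (14.5,37.5)→(8,38.5)  cross = 14.5·38.5 − 8·37.5 = 258.2500; (r_i+r_j)·cross = 22.5·258.2500 = 5810.6250
edge 5: (8,38.5)→(1,37)  cross = 8·37 − 1·38.5 = 257.5000; (r_i+r_j)·cross = 9·257.5000 = 2317.5000
Σcross = 841.7500 → A = |Σcross|/2 = 420.8750 mm²
Σ(r_i+r_j)·cross = 28529.8750 → first moment M = |Σ|/6 = 4754.9792
R_c = M/A = 4754.9792/420.8750 = 11.2978 mm
θ = 116° = 2.024582 rad
V = θ·R_c·A = 2.024582·11.2978·420.8750 = 9626.845 mm³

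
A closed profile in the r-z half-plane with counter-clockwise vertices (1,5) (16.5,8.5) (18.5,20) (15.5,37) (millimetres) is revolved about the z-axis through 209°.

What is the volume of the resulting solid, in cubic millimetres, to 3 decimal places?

Volume = 11035.928 mm³

Profile (r,z), 4 vertices: (1,5) (16.5,8.5) (18.5,20) (15.5,37)
edge 0: (1,5)→(16.5,8.5)  cross = 1·8.5 − 16.5·5 = -74.0000; (r_i+r_j)·cross = 17.5·-74.0000 = -1295.0000
edge 1: (16.5,8.5)→(18.5,20)  cross = 16.5·20 − 18.5·8.5 = 172.7500; (r_i+r_j)·cross = 35·172.7500 = 6046.2500
edge 2: (18.5,20)→(15.5,37)  cross = 18.5·37 − 15.5·20 = 374.5000; (r_i+r_j)·cross = 34·374.5000 = 12733.0000
edge 3: (15.5,37)→(1,5)  cross = 15.5·5 − 1·37 = 40.5000; (r_i+r_j)·cross = 16.5·40.5000 = 668.2500
Σcross = 513.7500 → A = |Σcross|/2 = 256.8750 mm²
Σ(r_i+r_j)·cross = 18152.5000 → first moment M = |Σ|/6 = 3025.4167
R_c = M/A = 3025.4167/256.8750 = 11.7778 mm
θ = 209° = 3.647738 rad
V = θ·R_c·A = 3.647738·11.7778·256.8750 = 11035.928 mm³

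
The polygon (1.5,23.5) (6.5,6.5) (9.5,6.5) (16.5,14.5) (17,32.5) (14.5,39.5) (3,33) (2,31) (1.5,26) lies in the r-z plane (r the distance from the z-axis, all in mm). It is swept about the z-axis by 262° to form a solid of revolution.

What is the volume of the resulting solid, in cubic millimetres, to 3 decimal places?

Volume = 16610.179 mm³

Profile (r,z), 9 vertices: (1.5,23.5) (6.5,6.5) (9.5,6.5) (16.5,14.5) (17,32.5) (14.5,39.5) (3,33) (2,31) (1.5,26)
edge 0: (1.5,23.5)→(6.5,6.5)  cross = 1.5·6.5 − 6.5·23.5 = -143.0000; (r_i+r_j)·cross = 8·-143.0000 = -1144.0000
edge 1: (6.5,6.5)→(9.5,6.5)  cross = 6.5·6.5 − 9.5·6.5 = -19.5000; (r_i+r_j)·cross = 16·-19.5000 = -312.0000
edge 2: (9.5,6.5)→(16.5,14.5)  cross = 9.5·14.5 − 16.5·6.5 = 30.5000; (r_i+r_j)·cross = 26·30.5000 = 793.0000
edge 3: (16.5,14.5)→(17,32.5)  cross = 16.5·32.5 − 17·14.5 = 289.7500; (r_i+r_j)·cross = 33.5·289.7500 = 9706.6250
edge 4: (17,32.5)→(14.5,39.5)  cross = 17·39.5 − 14.5·32.5 = 200.2500; (r_i+r_j)·cross = 31.5·200.2500 = 6307.8750
edge 5: (14.5,39.5)→(3,33)  cross = 14.5·33 − 3·39.5 = 360.0000; (r_i+r_j)·cross = 17.5·360.0000 = 6300.0000
edge 6: (3,33)→(2,31)  cross = 3·31 − 2·33 = 27.0000; (r_i+r_j)·cross = 5·27.0000 = 135.0000
edge 7: (2,31)→(1.5,26)  cross = 2·26 − 1.5·31 = 5.5000; (r_i+r_j)·cross = 3.5·5.5000 = 19.2500
edge 8: (1.5,26)→(1.5,23.5)  cross = 1.5·23.5 − 1.5·26 = -3.7500; (r_i+r_j)·cross = 3·-3.7500 = -11.2500
Σcross = 746.7500 → A = |Σcross|/2 = 373.3750 mm²
Σ(r_i+r_j)·cross = 21794.5000 → first moment M = |Σ|/6 = 3632.4167
R_c = M/A = 3632.4167/373.3750 = 9.7286 mm
θ = 262° = 4.572763 rad
V = θ·R_c·A = 4.572763·9.7286·373.3750 = 16610.179 mm³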